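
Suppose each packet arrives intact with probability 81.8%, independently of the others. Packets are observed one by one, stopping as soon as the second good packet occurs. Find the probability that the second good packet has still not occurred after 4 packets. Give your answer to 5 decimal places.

0.02082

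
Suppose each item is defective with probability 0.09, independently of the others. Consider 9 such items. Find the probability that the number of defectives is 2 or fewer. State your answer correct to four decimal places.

0.9595

X ~ Binomial(9, 0.09); P(X ≤ 2) = Σ C(9,k) p^k (1−p)^(9−k) over k:
  k=0: C(9,0)·0.09^0·0.91^9 = 0.427930
  k=1: C(9,1)·0.09^1·0.91^8 = 0.380905
  k=2: C(9,2)·0.09^2·0.91^7 = 0.150688
Total = 0.959522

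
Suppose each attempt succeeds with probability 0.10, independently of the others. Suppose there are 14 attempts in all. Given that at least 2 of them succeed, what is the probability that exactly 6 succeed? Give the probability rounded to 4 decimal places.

X ~ Binomial(14, 0.10). Want P(X=6 | X≥2) = P(X=6) / P(X≥2).
P(X=6) = C(14,6)·0.10^6·0.90^8 = 0.001293
P(X≥2) = 1 − 0.228768 − 0.355861 = 0.415371
Ratio = 0.001293 / 0.415371 = 0.003112

0.0031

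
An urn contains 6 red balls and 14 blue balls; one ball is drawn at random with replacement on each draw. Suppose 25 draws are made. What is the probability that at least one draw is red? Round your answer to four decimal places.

0.9999

P(at least one) = 1 − P(none) = 1 − (1 − 0.30)^25
= 1 − 0.000134 = 0.999866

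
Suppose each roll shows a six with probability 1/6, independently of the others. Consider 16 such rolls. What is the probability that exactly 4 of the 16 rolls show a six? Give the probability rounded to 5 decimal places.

0.15750

X ~ Binomial(n=16, p=0.166667).
P(X=4) = C(16,4) · p^4 · (1−p)^12
= 1820 · 0.0007716 · 0.11216 = 0.1575039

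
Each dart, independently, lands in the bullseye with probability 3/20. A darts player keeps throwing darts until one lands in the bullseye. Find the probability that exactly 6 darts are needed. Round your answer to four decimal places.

0.0666

Geometric (trials to first success), p = 0.15.
P(Y = 6) = (1−p)^5 · p = 0.44371 · 0.15 = 0.066556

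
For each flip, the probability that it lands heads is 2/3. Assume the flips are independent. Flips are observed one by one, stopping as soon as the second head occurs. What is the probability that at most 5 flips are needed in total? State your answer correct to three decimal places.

Finishing within 5 flips ⇔ at least 2 successes in the first 5. With X ~ Binomial(5, 0.666667), P(Y ≤ 5) = 1 − P(X ≤ 1).
  k=0: C(5,0)·0.666667^0·0.333333^5 = 0.00412
  k=1: C(5,1)·0.666667^1·0.333333^4 = 0.04115
1 − 0.04527 = 0.95473

0.955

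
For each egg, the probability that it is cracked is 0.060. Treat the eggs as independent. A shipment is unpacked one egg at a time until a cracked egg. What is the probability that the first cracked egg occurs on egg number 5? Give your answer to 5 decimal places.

Geometric (trials to first success), p = 0.06.
P(Y = 5) = (1−p)^4 · p = 0.78075 · 0.06 = 0.0468449

0.04684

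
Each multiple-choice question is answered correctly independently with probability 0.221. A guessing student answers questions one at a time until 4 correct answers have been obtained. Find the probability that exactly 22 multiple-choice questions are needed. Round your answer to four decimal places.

Y = trial on which the fourth success occurs; negative binomial, r=4, p=0.221.
P(Y=22) = C(21,3) · p^4 · (1−p)^18
= 1330 · 0.0023854 · 0.01116 = 0.035407

0.0354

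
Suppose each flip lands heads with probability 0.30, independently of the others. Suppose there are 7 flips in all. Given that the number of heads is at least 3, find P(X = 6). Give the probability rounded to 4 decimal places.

X ~ Binomial(7, 0.30). Want P(X=6 | X≥3) = P(X=6) / P(X≥3).
P(X=6) = C(7,6)·0.30^6·0.70^1 = 0.003572
P(X≥3) = 1 − 0.082354 − 0.247063 − 0.317652 = 0.352930
Ratio = 0.003572 / 0.352930 = 0.010121

0.0101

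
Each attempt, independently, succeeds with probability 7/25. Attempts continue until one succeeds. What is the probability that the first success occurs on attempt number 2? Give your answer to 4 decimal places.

Geometric (trials to first success), p = 0.28.
P(Y = 2) = (1−p)^1 · p = 0.72 · 0.28 = 0.201600

0.2016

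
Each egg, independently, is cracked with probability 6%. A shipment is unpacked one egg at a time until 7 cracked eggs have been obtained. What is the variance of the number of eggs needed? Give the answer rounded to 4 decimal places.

1827.7778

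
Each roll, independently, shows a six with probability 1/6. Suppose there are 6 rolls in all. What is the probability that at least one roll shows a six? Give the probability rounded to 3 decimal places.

P(at least one) = 1 − P(none) = 1 − (1 − 0.166667)^6
= 1 − 0.33490 = 0.66510

0.665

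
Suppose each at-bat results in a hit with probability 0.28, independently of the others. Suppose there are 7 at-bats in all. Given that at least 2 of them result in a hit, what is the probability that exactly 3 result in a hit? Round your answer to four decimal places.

X ~ Binomial(7, 0.28). Want P(X=3 | X≥2) = P(X=3) / P(X≥2).
P(X=3) = C(7,3)·0.28^3·0.72^4 = 0.206477
P(X≥2) = 1 − 0.100306 − 0.273056 = 0.626638
Ratio = 0.206477 / 0.626638 = 0.329500

0.3295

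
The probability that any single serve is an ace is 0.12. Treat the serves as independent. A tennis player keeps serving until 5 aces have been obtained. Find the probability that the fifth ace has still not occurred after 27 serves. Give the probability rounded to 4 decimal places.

Needing more than 27 serves ⇔ fewer than 5 successes in the first 27. With X ~ Binomial(27, 0.12), P(Y > 27) = P(X ≤ 4).
  k=0: C(27,0)·0.12^0·0.88^27 = 0.031698
  k=1: C(27,1)·0.12^1·0.88^26 = 0.116706
  k=2: C(27,2)·0.12^2·0.88^25 = 0.206889
  k=3: C(27,3)·0.12^3·0.88^24 = 0.235101
  k=4: C(27,4)·0.12^4·0.88^23 = 0.192355
P(X ≤ 4) = 0.782749

0.7827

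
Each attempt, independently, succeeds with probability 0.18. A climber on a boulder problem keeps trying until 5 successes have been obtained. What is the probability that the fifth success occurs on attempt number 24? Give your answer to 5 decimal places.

Y = trial on which the fifth success occurs; negative binomial, r=5, p=0.18.
P(Y=24) = C(23,4) · p^5 · (1−p)^19
= 8855 · 0.00018896 · 0.023039 = 0.0385491

0.03855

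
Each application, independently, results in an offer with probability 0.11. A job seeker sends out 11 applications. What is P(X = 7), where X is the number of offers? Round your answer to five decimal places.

0.00004

X ~ Binomial(n=11, p=0.11).
P(X=7) = C(11,7) · p^7 · (1−p)^4
= 330 · 1.9487e-07 · 0.62742 = 0.0000403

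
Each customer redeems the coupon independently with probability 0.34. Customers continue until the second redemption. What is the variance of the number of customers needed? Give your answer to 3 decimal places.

Y = total customers until the second success; negative binomial with r=2, p=0.34.
Var(Y) = r(1−p)/p² = 2·0.66 / 0.34² = 11.41869

11.419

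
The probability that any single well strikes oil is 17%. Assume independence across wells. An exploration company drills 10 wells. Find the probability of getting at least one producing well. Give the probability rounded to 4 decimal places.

P(at least one) = 1 − P(none) = 1 − (1 − 0.17)^10
= 1 − 0.155160 = 0.844840

0.8448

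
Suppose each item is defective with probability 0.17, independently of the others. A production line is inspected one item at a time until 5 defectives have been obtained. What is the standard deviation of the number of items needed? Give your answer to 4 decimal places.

11.9833

Y = total items until the fifth success; negative binomial with r=5, p=0.17.
SD(Y) = √[r(1−p)/p²] = √(143.598616) = 11.983264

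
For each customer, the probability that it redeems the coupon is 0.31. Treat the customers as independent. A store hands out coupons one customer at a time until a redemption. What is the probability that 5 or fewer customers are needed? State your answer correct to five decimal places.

Y = number of customers to the first success; geometric, p = 0.31.
P(Y ≤ 5) = 1 − (1−p)^5 = 1 − 0.1564031 = 0.8435969

0.84360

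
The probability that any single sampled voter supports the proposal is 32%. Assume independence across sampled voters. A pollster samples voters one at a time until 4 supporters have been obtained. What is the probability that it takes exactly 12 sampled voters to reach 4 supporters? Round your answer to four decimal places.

0.0791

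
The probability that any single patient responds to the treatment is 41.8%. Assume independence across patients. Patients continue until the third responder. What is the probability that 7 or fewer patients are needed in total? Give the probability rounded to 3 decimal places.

Finishing within 7 patients ⇔ at least 3 successes in the first 7. With X ~ Binomial(7, 0.418), P(Y ≤ 7) = 1 − P(X ≤ 2).
  k=0: C(7,0)·0.418^0·0.582^7 = 0.02262
  k=1: C(7,1)·0.418^1·0.582^6 = 0.11371
  k=2: C(7,2)·0.418^2·0.582^5 = 0.24501
1 − 0.38134 = 0.61866

0.619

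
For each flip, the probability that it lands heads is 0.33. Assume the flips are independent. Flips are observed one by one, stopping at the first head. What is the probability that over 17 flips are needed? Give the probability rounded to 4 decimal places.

Y = number of flips to the first success; geometric, p = 0.33.
P(Y > 17) = P(first 17 all fail) = (1−p)^17 = 0.001105

0.0011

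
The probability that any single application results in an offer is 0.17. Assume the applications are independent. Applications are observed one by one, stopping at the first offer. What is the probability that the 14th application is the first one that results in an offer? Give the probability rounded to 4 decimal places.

0.0151

Geometric (trials to first success), p = 0.17.
P(Y = 14) = (1−p)^13 · p = 0.088719 · 0.17 = 0.015082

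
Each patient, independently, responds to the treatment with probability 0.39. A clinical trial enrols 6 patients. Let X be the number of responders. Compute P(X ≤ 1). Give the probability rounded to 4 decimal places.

X ~ Binomial(6, 0.39); P(X ≤ 1) = Σ C(6,k) p^k (1−p)^(6−k) over k:
  k=0: C(6,0)·0.39^0·0.61^6 = 0.051520
  k=1: C(6,1)·0.39^1·0.61^5 = 0.197636
Total = 0.249156

0.2492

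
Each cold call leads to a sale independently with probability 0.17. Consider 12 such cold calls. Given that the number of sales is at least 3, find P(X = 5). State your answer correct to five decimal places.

X ~ Binomial(12, 0.17). Want P(X=5 | X≥3) = P(X=5) / P(X≥3).
P(X=5) = C(12,5)·0.17^5·0.83^7 = 0.0305152
P(X≥3) = 1 − 0.1068900 − 0.2627176 − 0.2959530 = 0.3344394
Ratio = 0.0305152 / 0.3344394 = 0.0912429

0.09124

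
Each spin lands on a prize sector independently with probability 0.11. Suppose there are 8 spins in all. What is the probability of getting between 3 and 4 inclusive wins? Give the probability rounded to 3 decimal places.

0.048

X ~ Binomial(8, 0.11); P(3 ≤ X ≤ 4) = Σ C(8,k) p^k (1−p)^(8−k) over k:
  k=3: C(8,3)·0.11^3·0.89^5 = 0.04162
  k=4: C(8,4)·0.11^4·0.89^4 = 0.00643
Total = 0.04805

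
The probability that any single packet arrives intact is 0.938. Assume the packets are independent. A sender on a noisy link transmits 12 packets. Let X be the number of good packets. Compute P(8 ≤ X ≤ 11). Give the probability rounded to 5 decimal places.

X ~ Binomial(12, 0.938); P(8 ≤ X ≤ 11) = Σ C(12,k) p^k (1−p)^(12−k) over k:
  k=8: C(12,8)·0.938^8·0.062^4 = 0.0043832
  k=9: C(12,9)·0.938^9·0.062^3 = 0.0294729
  k=10: C(12,10)·0.938^10·0.062^2 = 0.1337691
  k=11: C(12,11)·0.938^11·0.062^1 = 0.3679630
Total = 0.5355882

0.53559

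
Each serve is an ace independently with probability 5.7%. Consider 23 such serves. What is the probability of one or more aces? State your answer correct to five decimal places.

P(at least one) = 1 − P(none) = 1 − (1 − 0.057)^23
= 1 − 0.2592799 = 0.7407201

0.74072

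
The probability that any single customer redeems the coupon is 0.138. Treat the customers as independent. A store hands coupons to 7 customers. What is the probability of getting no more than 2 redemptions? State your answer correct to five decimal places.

0.94026

X ~ Binomial(7, 0.138); P(X ≤ 2) = Σ C(7,k) p^k (1−p)^(7−k) over k:
  k=0: C(7,0)·0.138^0·0.862^7 = 0.3536314
  k=1: C(7,1)·0.138^1·0.862^6 = 0.3962969
  k=2: C(7,2)·0.138^2·0.862^5 = 0.1903329
Total = 0.9402612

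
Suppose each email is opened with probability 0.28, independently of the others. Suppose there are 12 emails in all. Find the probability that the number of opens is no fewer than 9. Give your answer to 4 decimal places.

X ~ Binomial(12, 0.28); P(X ≥ 9) = Σ C(12,k) p^k (1−p)^(12−k) over k:
  k=9: C(12,9)·0.28^9·0.72^3 = 0.000869
  k=10: C(12,10)·0.28^10·0.72^2 = 0.000101
  k=11: C(12,11)·0.28^11·0.72^1 = 0.000007
  k=12: C(12,12)·0.28^12·0.72^0 = 0.000000
Total = 0.000977

0.0010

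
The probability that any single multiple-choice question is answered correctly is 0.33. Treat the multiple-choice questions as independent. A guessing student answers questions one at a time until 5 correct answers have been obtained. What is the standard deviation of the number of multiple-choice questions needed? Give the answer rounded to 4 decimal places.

Y = total multiple-choice questions until the fifth success; negative binomial with r=5, p=0.33.
SD(Y) = √[r(1−p)/p²] = √(30.762167) = 5.546365

5.5464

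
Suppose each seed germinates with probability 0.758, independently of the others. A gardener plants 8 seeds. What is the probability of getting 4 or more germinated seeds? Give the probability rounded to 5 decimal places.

0.97622

X ~ Binomial(8, 0.758); P(X ≥ 4) = Σ C(8,k) p^k (1−p)^(8−k) over k:
  k=4: C(8,4)·0.758^4·0.242^4 = 0.0792568
  k=5: C(8,5)·0.758^5·0.242^3 = 0.1986004
  k=6: C(8,6)·0.758^6·0.242^2 = 0.3110312
  k=7: C(8,7)·0.758^7·0.242^1 = 0.2783491
  k=8: C(8,8)·0.758^8·0.242^0 = 0.1089817
Total = 0.9762192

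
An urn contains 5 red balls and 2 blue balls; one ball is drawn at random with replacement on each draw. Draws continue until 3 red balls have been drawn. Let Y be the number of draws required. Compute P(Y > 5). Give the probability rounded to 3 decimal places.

Needing more than 5 draws ⇔ fewer than 3 successes in the first 5. With X ~ Binomial(5, 0.714286), P(Y > 5) = P(X ≤ 2).
  k=0: C(5,0)·0.714286^0·0.285714^5 = 0.00190
  k=1: C(5,1)·0.714286^1·0.285714^4 = 0.02380
  k=2: C(5,2)·0.714286^2·0.285714^3 = 0.11900
P(X ≤ 2) = 0.14470

0.145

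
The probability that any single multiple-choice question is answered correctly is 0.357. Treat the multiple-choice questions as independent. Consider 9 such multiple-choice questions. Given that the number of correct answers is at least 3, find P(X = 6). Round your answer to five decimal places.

0.06810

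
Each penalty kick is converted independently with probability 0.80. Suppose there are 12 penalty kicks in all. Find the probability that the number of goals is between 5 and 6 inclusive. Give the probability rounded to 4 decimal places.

X ~ Binomial(12, 0.80); P(5 ≤ X ≤ 6) = Σ C(12,k) p^k (1−p)^(12−k) over k:
  k=5: C(12,5)·0.80^5·0.20^7 = 0.003322
  k=6: C(12,6)·0.80^6·0.20^6 = 0.015502
Total = 0.018824

0.0188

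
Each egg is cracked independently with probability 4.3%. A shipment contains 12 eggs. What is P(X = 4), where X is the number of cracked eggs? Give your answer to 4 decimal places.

X ~ Binomial(n=12, p=0.043).
P(X=4) = C(12,4) · p^4 · (1−p)^8
= 495 · 3.4188e-06 · 0.70355 = 0.001191

0.0012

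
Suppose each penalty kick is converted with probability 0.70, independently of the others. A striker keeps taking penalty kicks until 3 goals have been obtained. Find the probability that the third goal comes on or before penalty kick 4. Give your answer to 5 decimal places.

Finishing within 4 penalty kicks ⇔ at least 3 successes in the first 4. With X ~ Binomial(4, 0.70), P(Y ≤ 4) = 1 − P(X ≤ 2).
  k=0: C(4,0)·0.70^0·0.30^4 = 0.0081000
  k=1: C(4,1)·0.70^1·0.30^3 = 0.0756000
  k=2: C(4,2)·0.70^2·0.30^2 = 0.2646000
1 − 0.3483000 = 0.6517000

0.65170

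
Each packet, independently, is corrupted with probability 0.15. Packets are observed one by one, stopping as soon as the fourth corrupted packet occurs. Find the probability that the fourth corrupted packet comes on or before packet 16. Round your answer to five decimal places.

0.21011

Finishing within 16 packets ⇔ at least 4 successes in the first 16. With X ~ Binomial(16, 0.15), P(Y ≤ 16) = 1 − P(X ≤ 3).
  k=0: C(16,0)·0.15^0·0.85^16 = 0.0742511
  k=1: C(16,1)·0.15^1·0.85^15 = 0.2096501
  k=2: C(16,2)·0.15^2·0.85^14 = 0.2774781
  k=3: C(16,3)·0.15^3·0.85^13 = 0.2285114
1 − 0.7898907 = 0.2101093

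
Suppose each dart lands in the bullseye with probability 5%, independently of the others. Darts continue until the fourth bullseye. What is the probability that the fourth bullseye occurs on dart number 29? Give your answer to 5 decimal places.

0.00568

Y = trial on which the fourth success occurs; negative binomial, r=4, p=0.05.
P(Y=29) = C(28,3) · p^4 · (1−p)^25
= 3276 · 6.25e-06 · 0.27739 = 0.0056796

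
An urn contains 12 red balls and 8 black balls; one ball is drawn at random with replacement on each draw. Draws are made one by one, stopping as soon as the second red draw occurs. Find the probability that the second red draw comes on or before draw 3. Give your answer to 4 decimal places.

0.6480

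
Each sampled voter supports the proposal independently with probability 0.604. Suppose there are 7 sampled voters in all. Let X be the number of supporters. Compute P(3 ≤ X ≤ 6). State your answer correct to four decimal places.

0.8782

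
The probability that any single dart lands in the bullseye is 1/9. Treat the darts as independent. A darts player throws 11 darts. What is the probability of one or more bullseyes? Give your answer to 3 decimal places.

P(at least one) = 1 − P(none) = 1 − (1 − 0.111111)^11
= 1 − 0.27373 = 0.72627

0.726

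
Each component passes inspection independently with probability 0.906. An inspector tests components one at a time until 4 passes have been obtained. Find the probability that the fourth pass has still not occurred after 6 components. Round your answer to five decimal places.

0.01336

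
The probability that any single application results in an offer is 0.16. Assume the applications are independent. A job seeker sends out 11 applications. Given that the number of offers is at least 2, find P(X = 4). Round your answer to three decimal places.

X ~ Binomial(11, 0.16). Want P(X=4 | X≥2) = P(X=4) / P(X≥2).
P(X=4) = C(11,4)·0.16^4·0.84^7 = 0.06382
P(X≥2) = 1 − 0.14692 − 0.30783 = 0.54526
Ratio = 0.06382 / 0.54526 = 0.11704

0.117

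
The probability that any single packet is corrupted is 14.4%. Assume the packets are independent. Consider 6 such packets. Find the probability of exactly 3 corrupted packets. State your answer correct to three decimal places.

0.037

X ~ Binomial(n=6, p=0.144).
P(X=3) = C(6,3) · p^3 · (1−p)^3
= 20 · 0.002986 · 0.62722 = 0.03746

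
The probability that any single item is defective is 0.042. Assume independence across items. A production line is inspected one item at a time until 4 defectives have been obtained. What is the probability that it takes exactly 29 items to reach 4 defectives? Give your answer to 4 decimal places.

Y = trial on which the fourth success occurs; negative binomial, r=4, p=0.042.
P(Y=29) = C(28,3) · p^4 · (1−p)^25
= 3276 · 3.1117e-06 · 0.34209 = 0.003487

0.0035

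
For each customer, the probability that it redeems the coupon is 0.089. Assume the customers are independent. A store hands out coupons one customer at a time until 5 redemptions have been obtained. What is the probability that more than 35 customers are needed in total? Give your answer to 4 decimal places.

Needing more than 35 customers ⇔ fewer than 5 successes in the first 35. With X ~ Binomial(35, 0.089), P(Y > 35) = P(X ≤ 4).
  k=0: C(35,0)·0.089^0·0.911^35 = 0.038295
  k=1: C(35,1)·0.089^1·0.911^34 = 0.130943
  k=2: C(35,2)·0.089^2·0.911^33 = 0.217472
  k=3: C(35,3)·0.089^3·0.911^32 = 0.233705
  k=4: C(35,4)·0.089^4·0.911^31 = 0.182654
P(X ≤ 4) = 0.803069

0.8031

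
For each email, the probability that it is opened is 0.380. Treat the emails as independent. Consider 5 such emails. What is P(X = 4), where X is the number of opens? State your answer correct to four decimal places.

X ~ Binomial(n=5, p=0.38).
P(X=4) = C(5,4) · p^4 · (1−p)^1
= 5 · 0.020851 · 0.62 = 0.064639

0.0646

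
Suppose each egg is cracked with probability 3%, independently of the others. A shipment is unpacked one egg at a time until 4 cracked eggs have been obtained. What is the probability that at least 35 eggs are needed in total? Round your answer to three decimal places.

0.982

Needing more than 34 eggs ⇔ fewer than 4 successes in the first 34. With X ~ Binomial(34, 0.03), P(Y > 34) = P(X ≤ 3).
  k=0: C(34,0)·0.03^0·0.97^34 = 0.35501
  k=1: C(34,1)·0.03^1·0.97^33 = 0.37331
  k=2: C(34,2)·0.03^2·0.97^32 = 0.19050
  k=3: C(34,3)·0.03^3·0.97^31 = 0.06285
P(X ≤ 3) = 0.98167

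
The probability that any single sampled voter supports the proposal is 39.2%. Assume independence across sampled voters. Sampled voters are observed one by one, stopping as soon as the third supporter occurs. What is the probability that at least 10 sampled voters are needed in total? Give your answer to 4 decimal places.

0.2471

Needing more than 9 sampled voters ⇔ fewer than 3 successes in the first 9. With X ~ Binomial(9, 0.392), P(Y > 9) = P(X ≤ 2).
  k=0: C(9,0)·0.392^0·0.608^9 = 0.011354
  k=1: C(9,1)·0.392^1·0.608^8 = 0.065881
  k=2: C(9,2)·0.392^2·0.608^7 = 0.169902
P(X ≤ 2) = 0.247137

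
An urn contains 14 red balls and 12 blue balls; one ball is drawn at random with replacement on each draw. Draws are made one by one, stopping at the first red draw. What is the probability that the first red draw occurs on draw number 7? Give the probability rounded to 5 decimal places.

0.00520

Geometric (trials to first success), p = 0.538462.
P(Y = 7) = (1−p)^6 · p = 0.009666 · 0.538462 = 0.0052048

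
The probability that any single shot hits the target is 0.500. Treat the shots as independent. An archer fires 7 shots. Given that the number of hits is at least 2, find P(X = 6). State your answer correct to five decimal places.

0.05833

X ~ Binomial(7, 0.50). Want P(X=6 | X≥2) = P(X=6) / P(X≥2).
P(X=6) = C(7,6)·0.50^6·0.50^1 = 0.0546875
P(X≥2) = 1 − 0.0078125 − 0.0546875 = 0.9375000
Ratio = 0.0546875 / 0.9375000 = 0.0583333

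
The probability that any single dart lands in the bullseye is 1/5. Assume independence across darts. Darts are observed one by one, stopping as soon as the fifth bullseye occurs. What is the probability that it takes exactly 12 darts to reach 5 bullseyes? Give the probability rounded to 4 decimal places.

0.0221

Y = trial on which the fifth success occurs; negative binomial, r=5, p=0.20.
P(Y=12) = C(11,4) · p^5 · (1−p)^7
= 330 · 0.00032 · 0.20972 = 0.022146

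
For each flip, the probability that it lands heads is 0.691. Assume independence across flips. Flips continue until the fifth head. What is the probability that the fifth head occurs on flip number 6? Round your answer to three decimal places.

0.243

Y = trial on which the fifth success occurs; negative binomial, r=5, p=0.691.
P(Y=6) = C(5,4) · p^5 · (1−p)^1
= 5 · 0.15754 · 0.309 = 0.24340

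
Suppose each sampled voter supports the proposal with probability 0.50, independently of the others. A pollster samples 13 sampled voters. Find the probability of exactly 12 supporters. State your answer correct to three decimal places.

0.002

X ~ Binomial(n=13, p=0.50).
P(X=12) = C(13,12) · p^12 · (1−p)^1
= 13 · 0.00024414 · 0.5 = 0.00159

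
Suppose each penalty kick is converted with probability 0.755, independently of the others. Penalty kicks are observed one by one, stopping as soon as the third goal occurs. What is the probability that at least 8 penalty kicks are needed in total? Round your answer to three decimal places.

0.012

Needing more than 7 penalty kicks ⇔ fewer than 3 successes in the first 7. With X ~ Binomial(7, 0.755), P(Y > 7) = P(X ≤ 2).
  k=0: C(7,0)·0.755^0·0.245^7 = 0.00005
  k=1: C(7,1)·0.755^1·0.245^6 = 0.00114
  k=2: C(7,2)·0.755^2·0.245^5 = 0.01057
P(X ≤ 2) = 0.01176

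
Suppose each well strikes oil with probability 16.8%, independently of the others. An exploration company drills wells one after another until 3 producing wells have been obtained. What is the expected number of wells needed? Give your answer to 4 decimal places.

17.8571

Y = total wells until the third success; negative binomial with r=3, p=0.168.
E[Y] = r / p = 3 / 0.168 = 17.857143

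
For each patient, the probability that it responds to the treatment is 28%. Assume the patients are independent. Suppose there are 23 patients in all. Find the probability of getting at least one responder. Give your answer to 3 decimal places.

P(at least one) = 1 − P(none) = 1 − (1 − 0.28)^23
= 1 − 0.00052 = 0.99948

0.999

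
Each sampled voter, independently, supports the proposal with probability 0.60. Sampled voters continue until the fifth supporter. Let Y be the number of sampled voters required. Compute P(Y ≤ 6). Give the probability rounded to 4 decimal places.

Finishing within 6 sampled voters ⇔ at least 5 successes in the first 6. With X ~ Binomial(6, 0.60), P(Y ≤ 6) = 1 − P(X ≤ 4).
  k=0: C(6,0)·0.60^0·0.40^6 = 0.004096
  k=1: C(6,1)·0.60^1·0.40^5 = 0.036864
  k=2: C(6,2)·0.60^2·0.40^4 = 0.138240
  k=3: C(6,3)·0.60^3·0.40^3 = 0.276480
  k=4: C(6,4)·0.60^4·0.40^2 = 0.311040
1 − 0.766720 = 0.233280

0.2333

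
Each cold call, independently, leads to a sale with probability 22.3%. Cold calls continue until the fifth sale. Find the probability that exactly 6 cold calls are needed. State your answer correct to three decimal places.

0.002

Y = trial on which the fifth success occurs; negative binomial, r=5, p=0.223.
P(Y=6) = C(5,4) · p^5 · (1−p)^1
= 5 · 0.00055147 · 0.777 = 0.00214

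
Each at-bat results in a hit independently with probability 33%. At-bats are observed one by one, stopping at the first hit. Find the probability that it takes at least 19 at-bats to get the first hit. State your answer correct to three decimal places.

0.001

Y = number of at-bats to the first success; geometric, p = 0.33.
P(Y > 18) = P(first 18 all fail) = (1−p)^18 = 0.00074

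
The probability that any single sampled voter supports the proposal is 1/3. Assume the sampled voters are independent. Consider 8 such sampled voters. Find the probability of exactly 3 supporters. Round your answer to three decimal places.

0.273

X ~ Binomial(n=8, p=0.333333).
P(X=3) = C(8,3) · p^3 · (1−p)^5
= 56 · 0.037037 · 0.13169 = 0.27313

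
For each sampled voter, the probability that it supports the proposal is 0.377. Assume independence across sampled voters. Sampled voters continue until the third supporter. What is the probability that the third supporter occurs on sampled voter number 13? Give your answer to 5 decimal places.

Y = trial on which the third success occurs; negative binomial, r=3, p=0.377.
P(Y=13) = C(12,2) · p^3 · (1−p)^10
= 66 · 0.053583 · 0.0088081 = 0.0311493

0.03115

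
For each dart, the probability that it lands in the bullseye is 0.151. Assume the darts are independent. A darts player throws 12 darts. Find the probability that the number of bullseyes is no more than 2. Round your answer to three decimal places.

X ~ Binomial(12, 0.151); P(X ≤ 2) = Σ C(12,k) p^k (1−p)^(12−k) over k:
  k=0: C(12,0)·0.151^0·0.849^12 = 0.14025
  k=1: C(12,1)·0.151^1·0.849^11 = 0.29932
  k=2: C(12,2)·0.151^2·0.849^10 = 0.29280
Total = 0.73237

0.732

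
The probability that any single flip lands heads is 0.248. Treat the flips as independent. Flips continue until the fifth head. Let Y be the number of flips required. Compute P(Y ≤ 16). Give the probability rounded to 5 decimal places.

Finishing within 16 flips ⇔ at least 5 successes in the first 16. With X ~ Binomial(16, 0.248), P(Y ≤ 16) = 1 − P(X ≤ 4).
  k=0: C(16,0)·0.248^0·0.752^16 = 0.0104589
  k=1: C(16,1)·0.248^1·0.752^15 = 0.0551873
  k=2: C(16,2)·0.248^2·0.752^14 = 0.1365005
  k=3: C(16,3)·0.248^3·0.752^13 = 0.2100753
  k=4: C(16,4)·0.248^4·0.752^12 = 0.2251605
1 − 0.6373825 = 0.3626175

0.36262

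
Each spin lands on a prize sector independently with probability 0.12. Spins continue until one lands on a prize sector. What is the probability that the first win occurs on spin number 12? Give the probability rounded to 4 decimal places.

0.0294

Geometric (trials to first success), p = 0.12.
P(Y = 12) = (1−p)^11 · p = 0.24508 · 0.12 = 0.029410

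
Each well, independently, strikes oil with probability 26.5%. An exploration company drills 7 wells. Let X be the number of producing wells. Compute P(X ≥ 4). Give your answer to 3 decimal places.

0.085

X ~ Binomial(7, 0.265); P(X ≥ 4) = Σ C(7,k) p^k (1−p)^(7−k) over k:
  k=4: C(7,4)·0.265^4·0.735^3 = 0.06854
  k=5: C(7,5)·0.265^5·0.735^2 = 0.01483
  k=6: C(7,6)·0.265^6·0.735^1 = 0.00178
  k=7: C(7,7)·0.265^7·0.735^0 = 0.00009
Total = 0.08523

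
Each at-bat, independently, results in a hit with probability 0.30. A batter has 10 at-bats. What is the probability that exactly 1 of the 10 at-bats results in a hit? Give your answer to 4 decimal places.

X ~ Binomial(n=10, p=0.30).
P(X=1) = C(10,1) · p^1 · (1−p)^9
= 10 · 0.3 · 0.040354 = 0.121061

0.1211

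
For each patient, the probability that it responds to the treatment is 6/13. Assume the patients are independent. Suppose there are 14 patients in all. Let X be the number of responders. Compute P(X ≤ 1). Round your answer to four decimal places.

X ~ Binomial(14, 0.461538); P(X ≤ 1) = Σ C(14,k) p^k (1−p)^(14−k) over k:
  k=0: C(14,0)·0.461538^0·0.538462^14 = 0.000172
  k=1: C(14,1)·0.461538^1·0.538462^13 = 0.002067
Total = 0.002239

0.0022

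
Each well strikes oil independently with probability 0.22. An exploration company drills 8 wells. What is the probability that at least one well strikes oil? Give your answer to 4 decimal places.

0.8630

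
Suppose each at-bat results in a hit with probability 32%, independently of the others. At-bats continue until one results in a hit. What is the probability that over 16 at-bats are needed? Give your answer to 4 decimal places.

Y = number of at-bats to the first success; geometric, p = 0.32.
P(Y > 16) = P(first 16 all fail) = (1−p)^16 = 0.002090

0.0021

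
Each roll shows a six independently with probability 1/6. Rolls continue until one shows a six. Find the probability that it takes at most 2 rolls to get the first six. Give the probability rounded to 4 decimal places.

0.3056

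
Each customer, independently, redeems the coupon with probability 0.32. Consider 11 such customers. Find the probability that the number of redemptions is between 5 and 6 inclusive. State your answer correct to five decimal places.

0.22539

X ~ Binomial(11, 0.32); P(5 ≤ X ≤ 6) = Σ C(11,k) p^k (1−p)^(11−k) over k:
  k=5: C(11,5)·0.32^5·0.68^6 = 0.1532658
  k=6: C(11,6)·0.32^6·0.68^5 = 0.0721251
Total = 0.2253909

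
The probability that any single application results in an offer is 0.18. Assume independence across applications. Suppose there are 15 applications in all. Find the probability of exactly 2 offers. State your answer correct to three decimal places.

0.258

X ~ Binomial(n=15, p=0.18).
P(X=2) = C(15,2) · p^2 · (1−p)^13
= 105 · 0.0324 · 0.075784 = 0.25782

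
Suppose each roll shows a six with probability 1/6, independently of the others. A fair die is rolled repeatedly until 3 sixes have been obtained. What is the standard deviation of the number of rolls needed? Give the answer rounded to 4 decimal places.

Y = total rolls until the third success; negative binomial with r=3, p=0.166667.
SD(Y) = √[r(1−p)/p²] = √(90.000000) = 9.486833

9.4868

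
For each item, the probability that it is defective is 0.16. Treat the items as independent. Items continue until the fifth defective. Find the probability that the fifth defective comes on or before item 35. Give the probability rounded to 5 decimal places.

Finishing within 35 items ⇔ at least 5 successes in the first 35. With X ~ Binomial(35, 0.16), P(Y ≤ 35) = 1 − P(X ≤ 4).
  k=0: C(35,0)·0.16^0·0.84^35 = 0.0022376
  k=1: C(35,1)·0.16^1·0.84^34 = 0.0149171
  k=2: C(35,2)·0.16^2·0.84^33 = 0.0483029
  k=3: C(35,3)·0.16^3·0.84^32 = 0.1012061
  k=4: C(35,4)·0.16^4·0.84^31 = 0.1542188
1 − 0.3208825 = 0.6791175

0.67912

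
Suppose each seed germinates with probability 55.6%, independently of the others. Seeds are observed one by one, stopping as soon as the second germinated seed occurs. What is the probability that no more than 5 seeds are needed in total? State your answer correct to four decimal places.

Finishing within 5 seeds ⇔ at least 2 successes in the first 5. With X ~ Binomial(5, 0.556), P(Y ≤ 5) = 1 − P(X ≤ 1).
  k=0: C(5,0)·0.556^0·0.444^5 = 0.017255
  k=1: C(5,1)·0.556^1·0.444^4 = 0.108038
1 − 0.125293 = 0.874707

0.8747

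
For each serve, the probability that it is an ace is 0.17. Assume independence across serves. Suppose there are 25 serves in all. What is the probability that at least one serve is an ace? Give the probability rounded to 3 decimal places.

P(at least one) = 1 − P(none) = 1 − (1 − 0.17)^25
= 1 − 0.00948 = 0.99052

0.991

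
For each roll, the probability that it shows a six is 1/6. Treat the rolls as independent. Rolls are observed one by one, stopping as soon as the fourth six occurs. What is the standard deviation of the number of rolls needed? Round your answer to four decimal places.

10.9545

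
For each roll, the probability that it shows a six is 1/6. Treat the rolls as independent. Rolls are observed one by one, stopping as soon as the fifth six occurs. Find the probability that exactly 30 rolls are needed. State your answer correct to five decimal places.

Y = trial on which the fifth success occurs; negative binomial, r=5, p=0.166667.
P(Y=30) = C(29,4) · p^5 · (1−p)^25
= 23751 · 0.0001286 · 0.010483 = 0.0320180

0.03202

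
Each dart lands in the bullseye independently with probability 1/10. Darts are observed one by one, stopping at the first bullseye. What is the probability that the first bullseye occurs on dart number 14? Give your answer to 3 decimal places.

0.025

Geometric (trials to first success), p = 0.10.
P(Y = 14) = (1−p)^13 · p = 0.25419 · 0.10 = 0.02542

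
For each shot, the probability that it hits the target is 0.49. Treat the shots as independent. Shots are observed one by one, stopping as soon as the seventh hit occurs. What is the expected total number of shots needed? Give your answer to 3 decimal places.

Y = total shots until the seventh success; negative binomial with r=7, p=0.49.
E[Y] = r / p = 7 / 0.49 = 14.28571

14.286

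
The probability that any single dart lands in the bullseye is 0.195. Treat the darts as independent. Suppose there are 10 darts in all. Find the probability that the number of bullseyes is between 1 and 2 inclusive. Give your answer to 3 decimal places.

X ~ Binomial(10, 0.195); P(1 ≤ X ≤ 2) = Σ C(10,k) p^k (1−p)^(10−k) over k:
  k=1: C(10,1)·0.195^1·0.805^9 = 0.27682
  k=2: C(10,2)·0.195^2·0.805^8 = 0.30175
Total = 0.57857

0.579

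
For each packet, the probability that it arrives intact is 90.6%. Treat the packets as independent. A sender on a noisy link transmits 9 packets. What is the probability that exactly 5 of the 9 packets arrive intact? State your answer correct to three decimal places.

X ~ Binomial(n=9, p=0.906).
P(X=5) = C(9,5) · p^5 · (1−p)^4
= 126 · 0.61044 · 7.8075e-05 = 0.00601

0.006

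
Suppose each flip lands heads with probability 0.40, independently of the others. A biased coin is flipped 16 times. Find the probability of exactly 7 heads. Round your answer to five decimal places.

X ~ Binomial(n=16, p=0.40).
P(X=7) = C(16,7) · p^7 · (1−p)^9
= 11440 · 0.0016384 · 0.010078 = 0.1888892

0.18889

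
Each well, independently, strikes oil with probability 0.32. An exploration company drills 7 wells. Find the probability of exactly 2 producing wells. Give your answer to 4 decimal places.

X ~ Binomial(n=7, p=0.32).
P(X=2) = C(7,2) · p^2 · (1−p)^5
= 21 · 0.1024 · 0.14539 = 0.312654

0.3127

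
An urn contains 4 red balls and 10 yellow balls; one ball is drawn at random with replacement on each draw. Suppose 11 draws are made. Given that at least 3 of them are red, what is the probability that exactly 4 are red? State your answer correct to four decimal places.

0.3213

X ~ Binomial(11, 0.285714). Want P(X=4 | X≥3) = P(X=4) / P(X≥3).
P(X=4) = C(11,4)·0.285714^4·0.714286^7 = 0.208615
P(X≥3) = 1 − 0.024694 − 0.108654 − 0.217307 = 0.649345
Ratio = 0.208615 / 0.649345 = 0.321270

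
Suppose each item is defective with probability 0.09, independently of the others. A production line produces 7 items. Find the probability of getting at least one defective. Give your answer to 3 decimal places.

0.483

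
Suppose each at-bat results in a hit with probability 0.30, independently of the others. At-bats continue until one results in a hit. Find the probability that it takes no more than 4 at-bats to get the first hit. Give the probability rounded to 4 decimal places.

0.7599

Y = number of at-bats to the first success; geometric, p = 0.30.
P(Y ≤ 4) = 1 − (1−p)^4 = 1 − 0.240100 = 0.759900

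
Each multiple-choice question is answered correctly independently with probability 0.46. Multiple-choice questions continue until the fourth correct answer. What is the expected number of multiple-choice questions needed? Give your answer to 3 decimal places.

8.696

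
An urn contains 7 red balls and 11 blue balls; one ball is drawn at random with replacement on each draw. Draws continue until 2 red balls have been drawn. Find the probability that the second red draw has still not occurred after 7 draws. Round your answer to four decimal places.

Needing more than 7 draws ⇔ fewer than 2 successes in the first 7. With X ~ Binomial(7, 0.388889), P(Y > 7) = P(X ≤ 1).
  k=0: C(7,0)·0.388889^0·0.611111^7 = 0.031830
  k=1: C(7,1)·0.388889^1·0.611111^6 = 0.141790
P(X ≤ 1) = 0.173620

0.1736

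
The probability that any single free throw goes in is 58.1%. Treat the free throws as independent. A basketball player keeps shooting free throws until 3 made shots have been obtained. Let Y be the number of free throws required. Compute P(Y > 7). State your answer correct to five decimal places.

Needing more than 7 free throws ⇔ fewer than 3 successes in the first 7. With X ~ Binomial(7, 0.581), P(Y > 7) = P(X ≤ 2).
  k=0: C(7,0)·0.581^0·0.419^7 = 0.0022672
  k=1: C(7,1)·0.581^1·0.419^6 = 0.0220069
  k=2: C(7,2)·0.581^2·0.419^5 = 0.0915465
P(X ≤ 2) = 0.1158206

0.11582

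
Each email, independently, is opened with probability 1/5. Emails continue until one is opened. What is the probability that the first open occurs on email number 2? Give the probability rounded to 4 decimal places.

0.1600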